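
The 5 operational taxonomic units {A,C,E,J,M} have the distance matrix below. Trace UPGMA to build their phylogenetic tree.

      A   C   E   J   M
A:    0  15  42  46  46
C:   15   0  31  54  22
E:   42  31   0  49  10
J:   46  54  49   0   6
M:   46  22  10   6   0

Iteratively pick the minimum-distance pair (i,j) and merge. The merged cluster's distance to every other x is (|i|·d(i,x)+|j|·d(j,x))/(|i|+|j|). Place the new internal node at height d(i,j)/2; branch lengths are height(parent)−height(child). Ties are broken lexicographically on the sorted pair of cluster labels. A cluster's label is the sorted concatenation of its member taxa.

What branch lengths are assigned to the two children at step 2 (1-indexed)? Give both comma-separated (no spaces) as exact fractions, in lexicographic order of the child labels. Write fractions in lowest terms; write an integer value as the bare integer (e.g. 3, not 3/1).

15/2,15/2

step 1: merge (J,M) at d=6; branch lengths J→3, M→3; new cluster JM
  updated: d(A,JM)=46, d(C,JM)=38, d(E,JM)=59/2
step 2: merge (A,C) at d=15; branch lengths A→15/2, C→15/2; new cluster AC
  updated: d(AC,E)=73/2, d(AC,JM)=42
step 3: merge (E,JM) at d=59/2; branch lengths E→59/4, JM→47/4; new cluster EJM
  updated: d(AC,EJM)=241/6
step 4: merge (AC,EJM) at d=241/6; branch lengths AC→151/12, EJM→16/3; new cluster ACEJM
final tree: ((A:15/2,C:15/2):151/12,(E:59/4,(J:3,M:3):47/4):16/3)
total length: 785/12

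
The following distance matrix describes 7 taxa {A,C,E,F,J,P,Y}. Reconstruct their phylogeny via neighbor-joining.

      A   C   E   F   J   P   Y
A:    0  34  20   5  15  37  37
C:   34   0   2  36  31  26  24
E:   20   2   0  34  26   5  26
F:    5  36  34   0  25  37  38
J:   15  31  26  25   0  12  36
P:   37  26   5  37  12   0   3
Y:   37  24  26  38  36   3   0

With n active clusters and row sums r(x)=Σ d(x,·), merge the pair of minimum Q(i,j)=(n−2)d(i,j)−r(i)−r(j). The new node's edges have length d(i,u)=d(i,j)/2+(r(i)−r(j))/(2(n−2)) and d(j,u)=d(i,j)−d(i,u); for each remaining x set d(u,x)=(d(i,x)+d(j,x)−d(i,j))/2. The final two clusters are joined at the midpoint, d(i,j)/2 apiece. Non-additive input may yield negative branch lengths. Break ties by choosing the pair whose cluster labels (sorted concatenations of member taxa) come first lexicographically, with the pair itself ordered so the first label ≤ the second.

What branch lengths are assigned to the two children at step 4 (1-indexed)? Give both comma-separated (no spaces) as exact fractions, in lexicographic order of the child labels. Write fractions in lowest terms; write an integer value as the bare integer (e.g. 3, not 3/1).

1. join A+F (d=5, Q=-298) ⇒ AF; edges |A|=-1/5, |F|=26/5
  updated: d(AF,C)=65/2, d(AF,E)=49/2, d(AF,J)=35/2, d(AF,P)=69/2, d(AF,Y)=35
2. join AF+J (d=35/2, Q=-393/2) ⇒ AFJ; edges |AF|=183/16, |J|=97/16
  updated: d(AFJ,C)=23, d(AFJ,E)=33/2, d(AFJ,P)=29/2, d(AFJ,Y)=107/4
3. join P+Y (d=3, Q=-477/4) ⇒ PY; edges |P|=-89/24, |Y|=161/24
  updated: d(AFJ,PY)=153/8, d(C,PY)=47/2, d(E,PY)=14
4. join AFJ+PY (d=153/8, Q=-77) ⇒ AFJPY; edges |AFJ|=161/16, |PY|=145/16
  updated: d(AFJPY,C)=219/16, d(AFJPY,E)=91/16
5. join AFJPY+C (d=219/16, Q=-171/8) ⇒ ACFJPY; edges |AFJPY|=139/16, |C|=5
  updated: d(ACFJPY,E)=-3
6. join ACFJPY+E (d=-3) ⇒ ACEFJPY; edges |ACFJPY|=-3/2, |E|=-3/2
final tree: (((((A:-1/5,F:26/5):183/16,J:97/16):161/16,(P:-89/24,Y:161/24):145/16):139/16,C:5):-3/2,E:-3/2)
total length: 885/16

161/16,145/16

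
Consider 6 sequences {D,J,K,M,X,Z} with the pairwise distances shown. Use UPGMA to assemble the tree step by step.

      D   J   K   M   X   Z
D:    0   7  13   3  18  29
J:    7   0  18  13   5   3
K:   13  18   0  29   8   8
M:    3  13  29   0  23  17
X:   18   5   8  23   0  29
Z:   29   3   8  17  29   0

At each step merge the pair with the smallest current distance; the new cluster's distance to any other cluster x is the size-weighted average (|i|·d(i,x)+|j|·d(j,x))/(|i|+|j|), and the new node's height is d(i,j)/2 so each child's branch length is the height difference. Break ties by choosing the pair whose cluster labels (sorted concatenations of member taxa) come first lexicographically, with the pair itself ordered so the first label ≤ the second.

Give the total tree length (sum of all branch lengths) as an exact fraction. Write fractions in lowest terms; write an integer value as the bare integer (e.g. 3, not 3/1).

step 1: merge (D,M) at d=3; branch lengths D→3/2, M→3/2; new cluster DM
  updated: d(DM,J)=10, d(DM,K)=21, d(DM,X)=41/2, d(DM,Z)=23
step 2: merge (J,Z) at d=3; branch lengths J→3/2, Z→3/2; new cluster JZ
  updated: d(DM,JZ)=33/2, d(JZ,K)=13, d(JZ,X)=17
step 3: merge (K,X) at d=8; branch lengths K→4, X→4; new cluster KX
  updated: d(DM,KX)=83/4, d(JZ,KX)=15
step 4: merge (JZ,KX) at d=15; branch lengths JZ→6, KX→7/2; new cluster JKXZ
  updated: d(DM,JKXZ)=149/8
step 5: merge (DM,JKXZ) at d=149/8; branch lengths DM→125/16, JKXZ→29/16; new cluster DJKMXZ
final tree: ((D:3/2,M:3/2):125/16,((J:3/2,Z:3/2):6,(K:4,X:4):7/2):29/16)
total length: 265/8

265/8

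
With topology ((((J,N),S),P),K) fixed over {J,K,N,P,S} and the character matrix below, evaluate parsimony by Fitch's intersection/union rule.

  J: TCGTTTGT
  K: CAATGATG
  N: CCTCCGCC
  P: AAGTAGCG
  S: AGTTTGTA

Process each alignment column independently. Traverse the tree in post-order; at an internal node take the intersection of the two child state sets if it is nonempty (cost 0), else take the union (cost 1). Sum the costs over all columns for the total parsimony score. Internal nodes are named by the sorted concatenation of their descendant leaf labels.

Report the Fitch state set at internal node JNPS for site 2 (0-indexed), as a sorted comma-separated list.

G,T

[col 0] JN: children J:{T}, N:{C} ∪→ {C,T}; cost 1
[col 0] JNS: children JN:{C,T}, S:{A} ∪→ {A,C,T}; cost 1
[col 0] JNPS: children JNS:{A,C,T}, P:{A} ∩→ {A}; cost 0
[col 0] JKNPS: children JNPS:{A}, K:{C} ∪→ {A,C}; cost 1
[col 1] JN: children J:{C}, N:{C} ∩→ {C}; cost 0
[col 1] JNS: children JN:{C}, S:{G} ∪→ {C,G}; cost 1
[col 1] JNPS: children JNS:{C,G}, P:{A} ∪→ {A,C,G}; cost 1
[col 1] JKNPS: children JNPS:{A,C,G}, K:{A} ∩→ {A}; cost 0
[col 2] JN: children J:{G}, N:{T} ∪→ {G,T}; cost 1
[col 2] JNS: children JN:{G,T}, S:{T} ∩→ {T}; cost 0
[col 2] JNPS: children JNS:{T}, P:{G} ∪→ {G,T}; cost 1
[col 2] JKNPS: children JNPS:{G,T}, K:{A} ∪→ {A,G,T}; cost 1
[col 3] JN: children J:{T}, N:{C} ∪→ {C,T}; cost 1
[col 3] JNS: children JN:{C,T}, S:{T} ∩→ {T}; cost 0
[col 3] JNPS: children JNS:{T}, P:{T} ∩→ {T}; cost 0
[col 3] JKNPS: children JNPS:{T}, K:{T} ∩→ {T}; cost 0
[col 4] JN: children J:{T}, N:{C} ∪→ {C,T}; cost 1
[col 4] JNS: children JN:{C,T}, S:{T} ∩→ {T}; cost 0
[col 4] JNPS: children JNS:{T}, P:{A} ∪→ {A,T}; cost 1
[col 4] JKNPS: children JNPS:{A,T}, K:{G} ∪→ {A,G,T}; cost 1
[col 5] JN: children J:{T}, N:{G} ∪→ {G,T}; cost 1
[col 5] JNS: children JN:{G,T}, S:{G} ∩→ {G}; cost 0
[col 5] JNPS: children JNS:{G}, P:{G} ∩→ {G}; cost 0
[col 5] JKNPS: children JNPS:{G}, K:{A} ∪→ {A,G}; cost 1
[col 6] JN: children J:{G}, N:{C} ∪→ {C,G}; cost 1
[col 6] JNS: children JN:{C,G}, S:{T} ∪→ {C,G,T}; cost 1
[col 6] JNPS: children JNS:{C,G,T}, P:{C} ∩→ {C}; cost 0
[col 6] JKNPS: children JNPS:{C}, K:{T} ∪→ {C,T}; cost 1
[col 7] JN: children J:{T}, N:{C} ∪→ {C,T}; cost 1
[col 7] JNS: children JN:{C,T}, S:{A} ∪→ {A,C,T}; cost 1
[col 7] JNPS: children JNS:{A,C,T}, P:{G} ∪→ {A,C,G,T}; cost 1
[col 7] JKNPS: children JNPS:{A,C,G,T}, K:{G} ∩→ {G}; cost 0
per-site changes: [3, 2, 3, 1, 3, 2, 3, 3]; total = 20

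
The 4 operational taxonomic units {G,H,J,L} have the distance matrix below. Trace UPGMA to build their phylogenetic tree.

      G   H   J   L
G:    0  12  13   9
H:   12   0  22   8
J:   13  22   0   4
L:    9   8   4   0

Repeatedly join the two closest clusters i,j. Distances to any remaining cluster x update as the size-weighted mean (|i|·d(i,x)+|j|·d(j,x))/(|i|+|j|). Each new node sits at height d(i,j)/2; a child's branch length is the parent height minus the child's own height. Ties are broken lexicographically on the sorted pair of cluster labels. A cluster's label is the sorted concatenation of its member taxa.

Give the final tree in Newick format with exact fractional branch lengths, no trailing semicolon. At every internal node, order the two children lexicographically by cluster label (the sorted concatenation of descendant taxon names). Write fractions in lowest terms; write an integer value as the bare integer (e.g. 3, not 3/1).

((G:11/2,(J:2,L:2):7/2):3/2,H:7)

1. join J+L (d=4) ⇒ JL; edges |J|=2, |L|=2
  updated: d(G,JL)=11, d(H,JL)=15
2. join G+JL (d=11) ⇒ GJL; edges |G|=11/2, |JL|=7/2
  updated: d(GJL,H)=14
3. join GJL+H (d=14) ⇒ GHJL; edges |GJL|=3/2, |H|=7
final tree: ((G:11/2,(J:2,L:2):7/2):3/2,H:7)
total length: 43/2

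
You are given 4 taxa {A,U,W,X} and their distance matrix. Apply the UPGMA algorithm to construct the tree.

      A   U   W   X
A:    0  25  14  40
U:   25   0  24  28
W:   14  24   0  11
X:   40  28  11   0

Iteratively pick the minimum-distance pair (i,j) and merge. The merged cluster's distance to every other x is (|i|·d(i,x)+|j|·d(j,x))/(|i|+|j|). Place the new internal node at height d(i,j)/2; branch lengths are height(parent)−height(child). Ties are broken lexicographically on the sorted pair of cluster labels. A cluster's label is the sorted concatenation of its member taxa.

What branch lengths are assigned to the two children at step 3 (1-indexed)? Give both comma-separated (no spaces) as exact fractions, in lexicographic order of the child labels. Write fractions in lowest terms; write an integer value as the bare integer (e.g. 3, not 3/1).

iteration 1: select W,X (d=11); attach at lengths (11/2, 11/2); label the merged cluster WX
  updated: d(A,WX)=27, d(U,WX)=26
iteration 2: select A,U (d=25); attach at lengths (25/2, 25/2); label the merged cluster AU
  updated: d(AU,WX)=53/2
iteration 3: select AU,WX (d=53/2); attach at lengths (3/4, 31/4); label the merged cluster AUWX
final tree: ((A:25/2,U:25/2):3/4,(W:11/2,X:11/2):31/4)
total length: 89/2

3/4,31/4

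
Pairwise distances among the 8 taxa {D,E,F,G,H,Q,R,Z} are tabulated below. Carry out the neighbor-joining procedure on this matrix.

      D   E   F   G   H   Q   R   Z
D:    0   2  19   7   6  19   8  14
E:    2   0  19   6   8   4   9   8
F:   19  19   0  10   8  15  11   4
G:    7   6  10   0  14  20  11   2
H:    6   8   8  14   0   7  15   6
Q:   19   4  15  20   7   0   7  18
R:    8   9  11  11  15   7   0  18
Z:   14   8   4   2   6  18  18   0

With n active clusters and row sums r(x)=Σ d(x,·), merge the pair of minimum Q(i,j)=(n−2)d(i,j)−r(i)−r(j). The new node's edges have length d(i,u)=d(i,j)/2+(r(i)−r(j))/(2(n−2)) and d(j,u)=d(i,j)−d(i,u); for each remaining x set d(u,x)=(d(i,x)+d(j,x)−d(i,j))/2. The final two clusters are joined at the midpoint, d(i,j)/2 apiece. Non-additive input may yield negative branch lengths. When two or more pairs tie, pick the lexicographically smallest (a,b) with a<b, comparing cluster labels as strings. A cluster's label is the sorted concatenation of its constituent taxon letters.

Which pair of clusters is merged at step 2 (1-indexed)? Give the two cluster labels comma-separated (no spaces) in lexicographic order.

step 1: merge (F,Z) at d=4, Q=-132; branch lengths F→10/3, Z→2/3; new cluster FZ
  updated: d(D,FZ)=29/2, d(E,FZ)=23/2, d(FZ,G)=4, d(FZ,H)=5, d(FZ,Q)=29/2, d(FZ,R)=25/2
step 2: merge (FZ,G) at d=4, Q=-104; branch lengths FZ→2, G→2; new cluster FGZ
  updated: d(D,FGZ)=35/4, d(E,FGZ)=27/4, d(FGZ,H)=15/2, d(FGZ,Q)=61/4, d(FGZ,R)=39/4
step 3: merge (Q,R) at d=7, Q=-73; branch lengths Q→63/16, R→49/16; new cluster QR
  updated: d(D,QR)=10, d(E,QR)=3, d(FGZ,QR)=9, d(H,QR)=15/2
step 4: merge (D,E) at d=2, Q=-81/2; branch lengths D→13/6, E→-1/6; new cluster DE
  updated: d(DE,FGZ)=27/4, d(DE,H)=6, d(DE,QR)=11/2
step 5: merge (DE,QR) at d=11/2, Q=-117/4; branch lengths DE→29/16, QR→59/16; new cluster DEQR
  updated: d(DEQR,FGZ)=41/8, d(DEQR,H)=4
step 6: merge (DEQR,FGZ) at d=41/8, Q=-133/8; branch lengths DEQR→13/16, FGZ→69/16; new cluster DEFGQRZ
  updated: d(DEFGQRZ,H)=51/16
step 7: merge (DEFGQRZ,H) at d=51/16; branch lengths DEFGQRZ→51/32, H→51/32; new cluster DEFGHQRZ
final tree: ((((D:13/6,E:-1/6):29/16,(Q:63/16,R:49/16):59/16):13/16,((F:10/3,Z:2/3):2,G:2):69/16):51/32,H:51/32)
total length: 493/16

FZ,G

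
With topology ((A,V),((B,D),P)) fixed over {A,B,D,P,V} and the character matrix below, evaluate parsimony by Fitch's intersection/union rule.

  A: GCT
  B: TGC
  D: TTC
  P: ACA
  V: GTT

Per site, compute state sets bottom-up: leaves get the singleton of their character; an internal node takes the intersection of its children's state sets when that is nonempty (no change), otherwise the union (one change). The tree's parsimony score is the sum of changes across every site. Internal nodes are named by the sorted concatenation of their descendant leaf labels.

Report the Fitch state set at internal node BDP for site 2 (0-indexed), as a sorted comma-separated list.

AV@0: {G} ∩ {G} = {G} (intersection, +0)
BD@0: {T} ∩ {T} = {T} (intersection, +0)
BDP@0: {T} ∪ {A} = {A,T} (union, +1)
ABDPV@0: {G} ∪ {A,T} = {A,G,T} (union, +1)
AV@1: {C} ∪ {T} = {C,T} (union, +1)
BD@1: {G} ∪ {T} = {G,T} (union, +1)
BDP@1: {G,T} ∪ {C} = {C,G,T} (union, +1)
ABDPV@1: {C,T} ∩ {C,G,T} = {C,T} (intersection, +0)
AV@2: {T} ∩ {T} = {T} (intersection, +0)
BD@2: {C} ∩ {C} = {C} (intersection, +0)
BDP@2: {C} ∪ {A} = {A,C} (union, +1)
ABDPV@2: {T} ∪ {A,C} = {A,C,T} (union, +1)
per-site changes: [2, 3, 2]; total = 7

A,C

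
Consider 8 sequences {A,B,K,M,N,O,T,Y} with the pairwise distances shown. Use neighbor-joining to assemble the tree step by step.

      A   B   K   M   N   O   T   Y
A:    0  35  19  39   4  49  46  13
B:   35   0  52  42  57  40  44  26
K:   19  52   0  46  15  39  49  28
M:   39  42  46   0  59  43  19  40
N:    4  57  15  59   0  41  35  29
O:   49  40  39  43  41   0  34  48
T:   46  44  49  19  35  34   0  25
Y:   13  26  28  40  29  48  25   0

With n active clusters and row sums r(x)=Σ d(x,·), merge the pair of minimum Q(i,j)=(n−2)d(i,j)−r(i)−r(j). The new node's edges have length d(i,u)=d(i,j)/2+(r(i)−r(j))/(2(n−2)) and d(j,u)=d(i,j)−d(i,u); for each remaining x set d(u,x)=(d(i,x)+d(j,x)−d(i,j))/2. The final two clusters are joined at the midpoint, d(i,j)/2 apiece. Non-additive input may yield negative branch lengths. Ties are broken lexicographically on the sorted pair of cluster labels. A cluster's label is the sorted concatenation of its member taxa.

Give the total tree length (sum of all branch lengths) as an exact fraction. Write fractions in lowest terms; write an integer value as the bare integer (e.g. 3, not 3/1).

1. join M+T (d=19, Q=-426) ⇒ MT; edges |M|=25/2, |T|=13/2
  updated: d(A,MT)=33, d(B,MT)=67/2, d(K,MT)=38, d(MT,N)=75/2, d(MT,O)=29, d(MT,Y)=23
2. join A+N (d=4, Q=-633/2) ⇒ AN; edges |A|=-21/20, |N|=101/20
  updated: d(AN,B)=44, d(AN,K)=15, d(AN,MT)=133/4, d(AN,O)=43, d(AN,Y)=19
3. join AN+K (d=15, Q=-1065/4) ⇒ AKN; edges |AN|=169/32, |K|=311/32
  updated: d(AKN,B)=81/2, d(AKN,MT)=225/8, d(AKN,O)=67/2, d(AKN,Y)=16
4. join AKN+Y (d=16, Q=-1465/8) ⇒ AKNY; edges |AKN|=425/48, |Y|=343/48
  updated: d(AKNY,B)=101/4, d(AKNY,MT)=281/16, d(AKNY,O)=131/4
5. join AKNY+B (d=101/4, Q=-1981/16) ⇒ ABKNY; edges |AKNY|=437/64, |B|=1179/64
  updated: d(ABKNY,MT)=413/32, d(ABKNY,O)=95/4
6. join ABKNY+MT (d=413/32, Q=-2101/32) ⇒ ABKMNTY; edges |ABKNY|=245/64, |MT|=581/64
  updated: d(ABKMNTY,O)=1275/64
7. join ABKMNTY+O (d=1275/64) ⇒ ABKMNOTY; edges |ABKMNTY|=1275/128, |O|=1275/128
final tree: ((((((A:-21/20,N:101/20):169/32,K:311/32):425/48,Y:343/48):437/64,B:1179/64):245/64,(M:25/2,T:13/2):581/64):1275/128,O:1275/128)
total length: 7173/64

7173/64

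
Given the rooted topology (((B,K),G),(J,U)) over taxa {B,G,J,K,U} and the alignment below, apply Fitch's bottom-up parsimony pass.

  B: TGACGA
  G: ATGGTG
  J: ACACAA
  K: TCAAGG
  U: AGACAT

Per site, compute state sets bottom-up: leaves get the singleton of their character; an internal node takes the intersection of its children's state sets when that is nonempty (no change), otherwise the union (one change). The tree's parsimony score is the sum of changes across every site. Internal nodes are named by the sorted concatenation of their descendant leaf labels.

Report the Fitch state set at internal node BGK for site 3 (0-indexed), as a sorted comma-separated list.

BK@0: {T} ∩ {T} = {T} (intersection, +0)
BGK@0: {T} ∪ {A} = {A,T} (union, +1)
JU@0: {A} ∩ {A} = {A} (intersection, +0)
BGJKU@0: {A,T} ∩ {A} = {A} (intersection, +0)
BK@1: {G} ∪ {C} = {C,G} (union, +1)
BGK@1: {C,G} ∪ {T} = {C,G,T} (union, +1)
JU@1: {C} ∪ {G} = {C,G} (union, +1)
BGJKU@1: {C,G,T} ∩ {C,G} = {C,G} (intersection, +0)
BK@2: {A} ∩ {A} = {A} (intersection, +0)
BGK@2: {A} ∪ {G} = {A,G} (union, +1)
JU@2: {A} ∩ {A} = {A} (intersection, +0)
BGJKU@2: {A,G} ∩ {A} = {A} (intersection, +0)
BK@3: {C} ∪ {A} = {A,C} (union, +1)
BGK@3: {A,C} ∪ {G} = {A,C,G} (union, +1)
JU@3: {C} ∩ {C} = {C} (intersection, +0)
BGJKU@3: {A,C,G} ∩ {C} = {C} (intersection, +0)
BK@4: {G} ∩ {G} = {G} (intersection, +0)
BGK@4: {G} ∪ {T} = {G,T} (union, +1)
JU@4: {A} ∩ {A} = {A} (intersection, +0)
BGJKU@4: {G,T} ∪ {A} = {A,G,T} (union, +1)
BK@5: {A} ∪ {G} = {A,G} (union, +1)
BGK@5: {A,G} ∩ {G} = {G} (intersection, +0)
JU@5: {A} ∪ {T} = {A,T} (union, +1)
BGJKU@5: {G} ∪ {A,T} = {A,G,T} (union, +1)
per-site changes: [1, 3, 1, 2, 2, 3]; total = 12

A,C,G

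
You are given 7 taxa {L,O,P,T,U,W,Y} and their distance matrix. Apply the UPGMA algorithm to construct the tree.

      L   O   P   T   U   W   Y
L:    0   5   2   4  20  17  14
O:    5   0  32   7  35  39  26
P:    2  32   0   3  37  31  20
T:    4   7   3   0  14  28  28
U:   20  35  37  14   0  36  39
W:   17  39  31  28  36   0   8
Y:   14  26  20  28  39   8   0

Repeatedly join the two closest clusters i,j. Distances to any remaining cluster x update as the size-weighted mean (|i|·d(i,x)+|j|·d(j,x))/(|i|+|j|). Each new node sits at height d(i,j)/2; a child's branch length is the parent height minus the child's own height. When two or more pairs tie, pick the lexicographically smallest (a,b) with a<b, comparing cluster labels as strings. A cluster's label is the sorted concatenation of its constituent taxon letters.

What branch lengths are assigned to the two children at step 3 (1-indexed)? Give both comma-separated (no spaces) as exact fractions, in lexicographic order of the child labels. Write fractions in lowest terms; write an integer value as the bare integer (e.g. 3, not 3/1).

1. join L+P (d=2) ⇒ LP; edges |L|=1, |P|=1
  updated: d(LP,O)=37/2, d(LP,T)=7/2, d(LP,U)=57/2, d(LP,W)=24, d(LP,Y)=17
2. join LP+T (d=7/2) ⇒ LPT; edges |LP|=3/4, |T|=7/4
  updated: d(LPT,O)=44/3, d(LPT,U)=71/3, d(LPT,W)=76/3, d(LPT,Y)=62/3
3. join W+Y (d=8) ⇒ WY; edges |W|=4, |Y|=4
  updated: d(LPT,WY)=23, d(O,WY)=65/2, d(U,WY)=75/2
4. join LPT+O (d=44/3) ⇒ LOPT; edges |LPT|=67/12, |O|=22/3
  updated: d(LOPT,U)=53/2, d(LOPT,WY)=203/8
5. join LOPT+WY (d=203/8) ⇒ LOPTWY; edges |LOPT|=257/48, |WY|=139/16
  updated: d(LOPTWY,U)=181/6
6. join LOPTWY+U (d=181/6) ⇒ LOPTUWY; edges |LOPTWY|=115/48, |U|=181/12
final tree: (((((L:1,P:1):3/4,T:7/4):67/12,O:22/3):257/48,(W:4,Y:4):139/16):115/48,U:181/12)
total length: 911/16

4,4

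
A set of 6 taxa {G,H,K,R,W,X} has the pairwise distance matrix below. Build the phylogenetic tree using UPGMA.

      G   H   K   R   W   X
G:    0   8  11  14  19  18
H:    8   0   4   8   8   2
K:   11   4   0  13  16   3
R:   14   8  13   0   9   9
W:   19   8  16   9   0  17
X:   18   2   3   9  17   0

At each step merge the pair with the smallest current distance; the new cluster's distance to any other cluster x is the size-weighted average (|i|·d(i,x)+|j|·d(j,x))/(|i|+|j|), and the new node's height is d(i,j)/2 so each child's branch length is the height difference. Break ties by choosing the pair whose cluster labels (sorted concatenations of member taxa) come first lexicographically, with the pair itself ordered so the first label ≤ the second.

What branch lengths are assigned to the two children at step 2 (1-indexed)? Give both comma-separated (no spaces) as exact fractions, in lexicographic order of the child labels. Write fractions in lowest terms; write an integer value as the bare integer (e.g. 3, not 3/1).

1. join H+X (d=2) ⇒ HX; edges |H|=1, |X|=1
  updated: d(G,HX)=13, d(HX,K)=7/2, d(HX,R)=17/2, d(HX,W)=25/2
2. join HX+K (d=7/2) ⇒ HKX; edges |HX|=3/4, |K|=7/4
  updated: d(G,HKX)=37/3, d(HKX,R)=10, d(HKX,W)=41/3
3. join R+W (d=9) ⇒ RW; edges |R|=9/2, |W|=9/2
  updated: d(G,RW)=33/2, d(HKX,RW)=71/6
4. join HKX+RW (d=71/6) ⇒ HKRWX; edges |HKX|=25/6, |RW|=17/12
  updated: d(G,HKRWX)=14
5. join G+HKRWX (d=14) ⇒ GHKRWX; edges |G|=7, |HKRWX|=13/12
final tree: (G:7,(((H:1,X:1):3/4,K:7/4):25/6,(R:9/2,W:9/2):17/12):13/12)
total length: 163/6

3/4,7/4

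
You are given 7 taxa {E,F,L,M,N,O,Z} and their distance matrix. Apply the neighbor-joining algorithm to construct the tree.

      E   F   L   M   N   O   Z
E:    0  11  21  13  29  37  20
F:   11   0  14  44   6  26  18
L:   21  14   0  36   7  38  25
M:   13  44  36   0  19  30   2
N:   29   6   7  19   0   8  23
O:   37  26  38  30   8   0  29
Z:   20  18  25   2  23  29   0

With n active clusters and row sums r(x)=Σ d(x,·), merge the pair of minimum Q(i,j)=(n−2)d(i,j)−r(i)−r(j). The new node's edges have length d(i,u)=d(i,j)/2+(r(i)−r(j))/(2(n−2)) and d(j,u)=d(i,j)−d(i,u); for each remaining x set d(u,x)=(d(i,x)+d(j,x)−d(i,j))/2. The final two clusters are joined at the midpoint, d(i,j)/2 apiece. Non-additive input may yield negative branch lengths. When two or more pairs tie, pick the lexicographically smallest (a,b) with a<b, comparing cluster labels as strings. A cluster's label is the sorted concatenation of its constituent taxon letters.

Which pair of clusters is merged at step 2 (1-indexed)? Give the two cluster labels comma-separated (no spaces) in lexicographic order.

step 1: merge (M,Z) at d=2, Q=-251; branch lengths M→37/10, Z→-17/10; new cluster MZ
  updated: d(E,MZ)=31/2, d(F,MZ)=30, d(L,MZ)=59/2, d(MZ,N)=20, d(MZ,O)=57/2
step 2: merge (N,O) at d=8, Q=-351/2; branch lengths N→-71/16, O→199/16; new cluster NO
  updated: d(E,NO)=29, d(F,NO)=12, d(L,NO)=37/2, d(MZ,NO)=81/4
step 3: merge (E,MZ) at d=31/2, Q=-501/4; branch lengths E→37/8, MZ→87/8; new cluster EMZ
  updated: d(EMZ,F)=51/4, d(EMZ,L)=35/2, d(EMZ,NO)=135/8
step 4: merge (EMZ,L) at d=35/2, Q=-497/8; branch lengths EMZ→257/32, L→303/32; new cluster ELMZ
  updated: d(ELMZ,F)=37/8, d(ELMZ,NO)=143/16
step 5: merge (ELMZ,F) at d=37/8, Q=-409/16; branch lengths ELMZ→25/32, F→123/32; new cluster EFLMZ
  updated: d(EFLMZ,NO)=261/32
step 6: merge (EFLMZ,NO) at d=261/32; branch lengths EFLMZ→261/64, NO→261/64; new cluster EFLMNOZ
final tree: ((((E:37/8,(M:37/10,Z:-17/10):87/8):257/32,L:303/32):25/32,F:123/32):261/64,(N:-71/16,O:199/16):261/64)
total length: 1785/32

N,O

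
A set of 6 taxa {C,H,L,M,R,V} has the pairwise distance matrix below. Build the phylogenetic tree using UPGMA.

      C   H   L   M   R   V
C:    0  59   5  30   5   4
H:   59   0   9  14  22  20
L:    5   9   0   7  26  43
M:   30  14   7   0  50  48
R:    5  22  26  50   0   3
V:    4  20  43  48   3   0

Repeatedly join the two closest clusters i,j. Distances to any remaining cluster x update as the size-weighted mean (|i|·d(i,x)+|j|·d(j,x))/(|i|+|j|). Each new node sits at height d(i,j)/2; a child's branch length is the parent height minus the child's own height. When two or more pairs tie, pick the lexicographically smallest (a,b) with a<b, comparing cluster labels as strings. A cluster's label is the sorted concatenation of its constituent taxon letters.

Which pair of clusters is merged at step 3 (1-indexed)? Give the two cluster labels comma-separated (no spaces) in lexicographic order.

L,M

step 1: merge (R,V) at d=3; branch lengths R→3/2, V→3/2; new cluster RV
  updated: d(C,RV)=9/2, d(H,RV)=21, d(L,RV)=69/2, d(M,RV)=49
step 2: merge (C,RV) at d=9/2; branch lengths C→9/4, RV→3/4; new cluster CRV
  updated: d(CRV,H)=101/3, d(CRV,L)=74/3, d(CRV,M)=128/3
step 3: merge (L,M) at d=7; branch lengths L→7/2, M→7/2; new cluster LM
  updated: d(CRV,LM)=101/3, d(H,LM)=23/2
step 4: merge (H,LM) at d=23/2; branch lengths H→23/4, LM→9/4; new cluster HLM
  updated: d(CRV,HLM)=101/3
step 5: merge (CRV,HLM) at d=101/3; branch lengths CRV→175/12, HLM→133/12; new cluster CHLMRV
final tree: ((C:9/4,(R:3/2,V:3/2):3/4):175/12,(H:23/4,(L:7/2,M:7/2):9/4):133/12)
total length: 140/3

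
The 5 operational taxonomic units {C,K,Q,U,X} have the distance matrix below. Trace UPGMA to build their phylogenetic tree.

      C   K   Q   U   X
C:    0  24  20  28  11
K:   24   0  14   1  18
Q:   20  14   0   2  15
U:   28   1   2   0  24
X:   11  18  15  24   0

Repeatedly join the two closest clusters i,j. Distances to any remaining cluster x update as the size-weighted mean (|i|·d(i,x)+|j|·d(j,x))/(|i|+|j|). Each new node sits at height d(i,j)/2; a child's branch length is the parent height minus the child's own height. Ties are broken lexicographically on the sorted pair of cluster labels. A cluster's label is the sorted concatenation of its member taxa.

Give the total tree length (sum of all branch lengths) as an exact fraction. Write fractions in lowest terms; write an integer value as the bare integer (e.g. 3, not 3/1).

1. join K+U (d=1) ⇒ KU; edges |K|=1/2, |U|=1/2
  updated: d(C,KU)=26, d(KU,Q)=8, d(KU,X)=21
2. join KU+Q (d=8) ⇒ KQU; edges |KU|=7/2, |Q|=4
  updated: d(C,KQU)=24, d(KQU,X)=19
3. join C+X (d=11) ⇒ CX; edges |C|=11/2, |X|=11/2
  updated: d(CX,KQU)=43/2
4. join CX+KQU (d=43/2) ⇒ CKQUX; edges |CX|=21/4, |KQU|=27/4
final tree: ((C:11/2,X:11/2):21/4,((K:1/2,U:1/2):7/2,Q:4):27/4)
total length: 63/2

63/2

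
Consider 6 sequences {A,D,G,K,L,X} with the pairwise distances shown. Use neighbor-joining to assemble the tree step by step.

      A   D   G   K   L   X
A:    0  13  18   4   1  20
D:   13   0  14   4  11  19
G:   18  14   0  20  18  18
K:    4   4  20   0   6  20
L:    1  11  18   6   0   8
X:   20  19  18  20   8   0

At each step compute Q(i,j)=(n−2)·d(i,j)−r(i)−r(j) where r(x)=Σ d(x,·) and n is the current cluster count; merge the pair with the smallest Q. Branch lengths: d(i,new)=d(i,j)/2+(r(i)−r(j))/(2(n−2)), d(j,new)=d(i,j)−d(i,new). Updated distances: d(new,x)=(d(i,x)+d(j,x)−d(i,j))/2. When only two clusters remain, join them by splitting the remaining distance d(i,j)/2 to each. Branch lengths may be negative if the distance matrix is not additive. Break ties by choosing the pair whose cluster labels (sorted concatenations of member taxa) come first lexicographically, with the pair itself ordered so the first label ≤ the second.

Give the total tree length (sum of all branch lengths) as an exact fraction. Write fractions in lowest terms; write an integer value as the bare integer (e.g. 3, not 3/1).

iteration 1: select G,X (d=18, Q=-101); attach at lengths (75/8, 69/8); label the merged cluster GX
  updated: d(A,GX)=10, d(D,GX)=15/2, d(GX,K)=11, d(GX,L)=4
iteration 2: select D,K (d=4, Q=-97/2); attach at lengths (15/4, 1/4); label the merged cluster DK
  updated: d(A,DK)=13/2, d(DK,GX)=29/4, d(DK,L)=13/2
iteration 3: select A,L (d=1, Q=-27); attach at lengths (2, -1); label the merged cluster AL
  updated: d(AL,DK)=6, d(AL,GX)=13/2
iteration 4: select AL,DK (d=6, Q=-79/4); attach at lengths (21/8, 27/8); label the merged cluster ADKL
  updated: d(ADKL,GX)=31/8
iteration 5: select ADKL,GX (d=31/8); attach at lengths (31/16, 31/16); label the merged cluster ADGKLX
final tree: (((A:2,L:-1):21/8,(D:15/4,K:1/4):27/8):31/16,(G:75/8,X:69/8):31/16)
total length: 263/8

263/8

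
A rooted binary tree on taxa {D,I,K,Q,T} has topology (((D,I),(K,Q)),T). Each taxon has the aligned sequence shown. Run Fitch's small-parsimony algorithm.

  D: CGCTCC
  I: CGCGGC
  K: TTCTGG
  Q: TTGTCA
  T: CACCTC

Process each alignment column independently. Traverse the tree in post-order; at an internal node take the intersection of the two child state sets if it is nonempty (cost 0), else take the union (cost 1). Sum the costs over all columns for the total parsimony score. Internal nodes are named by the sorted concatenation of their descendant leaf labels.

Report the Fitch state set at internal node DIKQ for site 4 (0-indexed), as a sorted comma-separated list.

C,G

site 0, node DI: D={C} ∩ I={C} → {C} (+0)
site 0, node KQ: K={T} ∩ Q={T} → {T} (+0)
site 0, node DIKQ: DI={C} ∪ KQ={T} → {C,T} (+1)
site 0, node DIKQT: DIKQ={C,T} ∩ T={C} → {C} (+0)
site 1, node DI: D={G} ∩ I={G} → {G} (+0)
site 1, node KQ: K={T} ∩ Q={T} → {T} (+0)
site 1, node DIKQ: DI={G} ∪ KQ={T} → {G,T} (+1)
site 1, node DIKQT: DIKQ={G,T} ∪ T={A} → {A,G,T} (+1)
site 2, node DI: D={C} ∩ I={C} → {C} (+0)
site 2, node KQ: K={C} ∪ Q={G} → {C,G} (+1)
site 2, node DIKQ: DI={C} ∩ KQ={C,G} → {C} (+0)
site 2, node DIKQT: DIKQ={C} ∩ T={C} → {C} (+0)
site 3, node DI: D={T} ∪ I={G} → {G,T} (+1)
site 3, node KQ: K={T} ∩ Q={T} → {T} (+0)
site 3, node DIKQ: DI={G,T} ∩ KQ={T} → {T} (+0)
site 3, node DIKQT: DIKQ={T} ∪ T={C} → {C,T} (+1)
site 4, node DI: D={C} ∪ I={G} → {C,G} (+1)
site 4, node KQ: K={G} ∪ Q={C} → {C,G} (+1)
site 4, node DIKQ: DI={C,G} ∩ KQ={C,G} → {C,G} (+0)
site 4, node DIKQT: DIKQ={C,G} ∪ T={T} → {C,G,T} (+1)
site 5, node DI: D={C} ∩ I={C} → {C} (+0)
site 5, node KQ: K={G} ∪ Q={A} → {A,G} (+1)
site 5, node DIKQ: DI={C} ∪ KQ={A,G} → {A,C,G} (+1)
site 5, node DIKQT: DIKQ={A,C,G} ∩ T={C} → {C} (+0)
per-site changes: [1, 2, 1, 2, 3, 2]; total = 11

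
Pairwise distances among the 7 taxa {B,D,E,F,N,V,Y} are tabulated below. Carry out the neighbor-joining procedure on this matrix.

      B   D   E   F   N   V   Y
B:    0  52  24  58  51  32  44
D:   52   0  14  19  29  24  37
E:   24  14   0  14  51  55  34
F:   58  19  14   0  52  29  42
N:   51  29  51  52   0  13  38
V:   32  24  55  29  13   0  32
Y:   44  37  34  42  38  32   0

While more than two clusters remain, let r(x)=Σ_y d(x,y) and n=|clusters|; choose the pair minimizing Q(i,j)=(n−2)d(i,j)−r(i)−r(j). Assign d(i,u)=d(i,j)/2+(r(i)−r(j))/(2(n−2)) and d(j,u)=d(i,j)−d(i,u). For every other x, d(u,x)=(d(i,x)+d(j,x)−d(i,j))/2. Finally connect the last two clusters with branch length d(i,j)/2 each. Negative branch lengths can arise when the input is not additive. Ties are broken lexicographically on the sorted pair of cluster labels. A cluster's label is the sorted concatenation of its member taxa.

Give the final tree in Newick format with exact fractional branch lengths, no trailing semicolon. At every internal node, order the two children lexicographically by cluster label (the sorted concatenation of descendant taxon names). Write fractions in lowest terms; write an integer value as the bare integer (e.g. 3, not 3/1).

iteration 1: select N,V (d=13, Q=-354); attach at lengths (57/5, 8/5); label the merged cluster NV
  updated: d(B,NV)=35, d(D,NV)=20, d(E,NV)=93/2, d(F,NV)=34, d(NV,Y)=57/2
iteration 2: select B,E (d=24, Q=-499/2); attach at lengths (353/16, 31/16); label the merged cluster BE
  updated: d(BE,D)=21, d(BE,F)=24, d(BE,NV)=115/4, d(BE,Y)=27
iteration 3: select NV,Y (d=57/2, Q=-641/4); attach at lengths (83/8, 145/8); label the merged cluster NVY
  updated: d(BE,NVY)=109/8, d(D,NVY)=57/4, d(F,NVY)=95/4
iteration 4: select BE,NVY (d=109/8, Q=-83); attach at lengths (137/16, 81/16); label the merged cluster BENVY
  updated: d(BENVY,D)=173/16, d(BENVY,F)=273/16
iteration 5: select BENVY,D (d=173/16, Q=-375/8); attach at lengths (71/16, 51/8); label the merged cluster BDENVY
  updated: d(BDENVY,F)=101/8
iteration 6: select BDENVY,F (d=101/8); attach at lengths (101/16, 101/16); label the merged cluster BDEFNVY
final tree: ((((B:353/16,E:31/16):137/16,((N:57/5,V:8/5):83/8,Y:145/8):81/16):71/16,D:51/8):101/16,F:101/16)
total length: 1641/16

((((B:353/16,E:31/16):137/16,((N:57/5,V:8/5):83/8,Y:145/8):81/16):71/16,D:51/8):101/16,F:101/16)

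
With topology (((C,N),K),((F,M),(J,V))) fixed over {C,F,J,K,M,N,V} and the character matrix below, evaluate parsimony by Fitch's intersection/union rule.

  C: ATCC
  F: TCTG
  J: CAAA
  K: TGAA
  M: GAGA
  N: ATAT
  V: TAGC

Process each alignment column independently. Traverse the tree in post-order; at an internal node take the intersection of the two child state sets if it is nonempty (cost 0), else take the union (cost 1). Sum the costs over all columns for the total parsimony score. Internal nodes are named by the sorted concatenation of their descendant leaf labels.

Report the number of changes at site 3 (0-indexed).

[col 0] CN: children C:{A}, N:{A} ∩→ {A}; cost 0
[col 0] CKN: children CN:{A}, K:{T} ∪→ {A,T}; cost 1
[col 0] FM: children F:{T}, M:{G} ∪→ {G,T}; cost 1
[col 0] JV: children J:{C}, V:{T} ∪→ {C,T}; cost 1
[col 0] FJMV: children FM:{G,T}, JV:{C,T} ∩→ {T}; cost 0
[col 0] CFJKMNV: children CKN:{A,T}, FJMV:{T} ∩→ {T}; cost 0
[col 1] CN: children C:{T}, N:{T} ∩→ {T}; cost 0
[col 1] CKN: children CN:{T}, K:{G} ∪→ {G,T}; cost 1
[col 1] FM: children F:{C}, M:{A} ∪→ {A,C}; cost 1
[col 1] JV: children J:{A}, V:{A} ∩→ {A}; cost 0
[col 1] FJMV: children FM:{A,C}, JV:{A} ∩→ {A}; cost 0
[col 1] CFJKMNV: children CKN:{G,T}, FJMV:{A} ∪→ {A,G,T}; cost 1
[col 2] CN: children C:{C}, N:{A} ∪→ {A,C}; cost 1
[col 2] CKN: children CN:{A,C}, K:{A} ∩→ {A}; cost 0
[col 2] FM: children F:{T}, M:{G} ∪→ {G,T}; cost 1
[col 2] JV: children J:{A}, V:{G} ∪→ {A,G}; cost 1
[col 2] FJMV: children FM:{G,T}, JV:{A,G} ∩→ {G}; cost 0
[col 2] CFJKMNV: children CKN:{A}, FJMV:{G} ∪→ {A,G}; cost 1
[col 3] CN: children C:{C}, N:{T} ∪→ {C,T}; cost 1
[col 3] CKN: children CN:{C,T}, K:{A} ∪→ {A,C,T}; cost 1
[col 3] FM: children F:{G}, M:{A} ∪→ {A,G}; cost 1
[col 3] JV: children J:{A}, V:{C} ∪→ {A,C}; cost 1
[col 3] FJMV: children FM:{A,G}, JV:{A,C} ∩→ {A}; cost 0
[col 3] CFJKMNV: children CKN:{A,C,T}, FJMV:{A} ∩→ {A}; cost 0
per-site changes: [3, 3, 4, 4]; total = 14

4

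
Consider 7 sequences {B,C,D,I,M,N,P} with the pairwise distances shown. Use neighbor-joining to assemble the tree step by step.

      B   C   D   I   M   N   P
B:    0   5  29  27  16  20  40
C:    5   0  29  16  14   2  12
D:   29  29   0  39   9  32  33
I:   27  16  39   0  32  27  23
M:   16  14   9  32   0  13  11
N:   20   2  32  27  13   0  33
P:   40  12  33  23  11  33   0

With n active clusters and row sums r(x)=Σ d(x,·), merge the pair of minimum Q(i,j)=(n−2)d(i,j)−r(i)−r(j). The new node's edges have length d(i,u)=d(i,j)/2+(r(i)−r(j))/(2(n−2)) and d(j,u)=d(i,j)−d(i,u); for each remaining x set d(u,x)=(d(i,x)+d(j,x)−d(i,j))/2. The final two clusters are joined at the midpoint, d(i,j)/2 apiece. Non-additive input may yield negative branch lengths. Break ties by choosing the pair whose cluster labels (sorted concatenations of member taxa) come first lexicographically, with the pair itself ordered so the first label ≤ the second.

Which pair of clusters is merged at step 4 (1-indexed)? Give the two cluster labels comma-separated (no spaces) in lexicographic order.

1. join D+M (d=9, Q=-221) ⇒ DM; edges |D|=121/10, |M|=-31/10
  updated: d(B,DM)=18, d(C,DM)=17, d(DM,I)=31, d(DM,N)=18, d(DM,P)=35/2
2. join I+P (d=23, Q=-315/2) ⇒ IP; edges |I|=181/16, |P|=187/16
  updated: d(B,IP)=22, d(C,IP)=5/2, d(DM,IP)=51/4, d(IP,N)=37/2
3. join DM+IP (d=51/4, Q=-333/4) ⇒ DIMP; edges |DM|=193/24, |IP|=113/24
  updated: d(B,DIMP)=109/8, d(C,DIMP)=27/8, d(DIMP,N)=95/8
4. join B+DIMP (d=109/8, Q=-161/4) ⇒ BDIMP; edges |B|=37/4, |DIMP|=35/8
  updated: d(BDIMP,C)=-21/8, d(BDIMP,N)=73/8
5. join BDIMP+C (d=-21/8, Q=-17/2) ⇒ BCDIMP; edges |BDIMP|=9/4, |C|=-39/8
  updated: d(BCDIMP,N)=55/8
6. join BCDIMP+N (d=55/8) ⇒ BCDIMNP; edges |BCDIMP|=55/16, |N|=55/16
final tree: (((B:37/4,((D:121/10,M:-31/10):193/24,(I:181/16,P:187/16):113/24):35/8):9/4,C:-39/8):55/16,N:55/16)
total length: 501/8

B,DIMP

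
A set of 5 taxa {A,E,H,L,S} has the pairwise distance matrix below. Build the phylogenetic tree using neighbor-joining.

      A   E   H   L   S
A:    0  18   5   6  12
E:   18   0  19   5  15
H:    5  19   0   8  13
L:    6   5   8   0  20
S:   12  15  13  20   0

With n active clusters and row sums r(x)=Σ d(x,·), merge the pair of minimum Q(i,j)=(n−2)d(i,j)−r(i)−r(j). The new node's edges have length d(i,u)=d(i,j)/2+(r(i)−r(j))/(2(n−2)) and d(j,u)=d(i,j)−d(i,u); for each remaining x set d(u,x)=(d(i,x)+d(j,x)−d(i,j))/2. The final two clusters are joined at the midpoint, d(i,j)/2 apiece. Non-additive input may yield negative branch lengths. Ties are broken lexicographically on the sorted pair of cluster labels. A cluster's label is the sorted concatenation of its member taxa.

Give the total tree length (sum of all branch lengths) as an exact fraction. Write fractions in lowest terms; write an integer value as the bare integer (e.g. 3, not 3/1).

iteration 1: select E,L (d=5, Q=-81); attach at lengths (11/2, -1/2); label the merged cluster EL
  updated: d(A,EL)=19/2, d(EL,H)=11, d(EL,S)=15
iteration 2: select A,H (d=5, Q=-91/2); attach at lengths (15/8, 25/8); label the merged cluster AH
  updated: d(AH,EL)=31/4, d(AH,S)=10
iteration 3: select AH,EL (d=31/4, Q=-131/4); attach at lengths (11/8, 51/8); label the merged cluster AEHL
  updated: d(AEHL,S)=69/8
iteration 4: select AEHL,S (d=69/8); attach at lengths (69/16, 69/16); label the merged cluster AEHLS
final tree: (((A:15/8,H:25/8):11/8,(E:11/2,L:-1/2):51/8):69/16,S:69/16)
total length: 211/8

211/8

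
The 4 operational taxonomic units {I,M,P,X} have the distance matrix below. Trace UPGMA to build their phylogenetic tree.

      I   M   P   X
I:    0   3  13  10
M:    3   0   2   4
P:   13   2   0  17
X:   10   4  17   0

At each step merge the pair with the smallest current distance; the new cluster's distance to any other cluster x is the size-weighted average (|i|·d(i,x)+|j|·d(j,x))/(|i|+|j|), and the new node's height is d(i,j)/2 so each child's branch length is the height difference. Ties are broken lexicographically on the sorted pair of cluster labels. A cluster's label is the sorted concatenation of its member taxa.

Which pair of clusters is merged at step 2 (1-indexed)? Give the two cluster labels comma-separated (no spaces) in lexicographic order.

I,MP

iteration 1: select M,P (d=2); attach at lengths (1, 1); label the merged cluster MP
  updated: d(I,MP)=8, d(MP,X)=21/2
iteration 2: select I,MP (d=8); attach at lengths (4, 3); label the merged cluster IMP
  updated: d(IMP,X)=31/3
iteration 3: select IMP,X (d=31/3); attach at lengths (7/6, 31/6); label the merged cluster IMPX
final tree: ((I:4,(M:1,P:1):3):7/6,X:31/6)
total length: 46/3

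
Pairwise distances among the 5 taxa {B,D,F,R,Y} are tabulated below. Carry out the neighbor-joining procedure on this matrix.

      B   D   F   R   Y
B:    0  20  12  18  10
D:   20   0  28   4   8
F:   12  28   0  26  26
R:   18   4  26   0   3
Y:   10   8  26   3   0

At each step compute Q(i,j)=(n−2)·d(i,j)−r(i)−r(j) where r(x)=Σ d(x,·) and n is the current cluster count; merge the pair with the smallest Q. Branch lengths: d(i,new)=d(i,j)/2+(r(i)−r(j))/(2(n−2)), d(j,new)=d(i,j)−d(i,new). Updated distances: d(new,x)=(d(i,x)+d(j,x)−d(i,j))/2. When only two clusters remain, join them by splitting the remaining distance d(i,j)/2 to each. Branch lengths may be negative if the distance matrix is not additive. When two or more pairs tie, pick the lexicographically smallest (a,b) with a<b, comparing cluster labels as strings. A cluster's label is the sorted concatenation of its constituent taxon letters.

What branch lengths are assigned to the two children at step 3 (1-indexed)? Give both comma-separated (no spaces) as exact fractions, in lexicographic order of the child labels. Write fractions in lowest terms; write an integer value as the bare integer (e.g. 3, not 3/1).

13/4,15/4

step 1: merge (B,F) at d=12, Q=-116; branch lengths B→2/3, F→34/3; new cluster BF
  updated: d(BF,D)=18, d(BF,R)=16, d(BF,Y)=12
step 2: merge (BF,Y) at d=12, Q=-45; branch lengths BF→47/4, Y→1/4; new cluster BFY
  updated: d(BFY,D)=7, d(BFY,R)=7/2
step 3: merge (BFY,D) at d=7, Q=-29/2; branch lengths BFY→13/4, D→15/4; new cluster BDFY
  updated: d(BDFY,R)=1/4
step 4: merge (BDFY,R) at d=1/4; branch lengths BDFY→1/8, R→1/8; new cluster BDFRY
final tree: ((((B:2/3,F:34/3):47/4,Y:1/4):13/4,D:15/4):1/8,R:1/8)
total length: 125/4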